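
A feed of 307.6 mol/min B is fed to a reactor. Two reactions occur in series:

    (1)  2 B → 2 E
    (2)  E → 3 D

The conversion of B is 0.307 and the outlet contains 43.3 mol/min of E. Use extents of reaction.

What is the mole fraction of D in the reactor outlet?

Conversion of B: B consumed = 2ξ₁ = 0.307 × 307.6 → ξ₁ = 47.22 mol/min.
E balance: n_E = 0 + 2ξ₁ − 1ξ₂ = 43.3 → ξ₂ = (2·47.22 − 43.3)/1 = 51.13 mol/min.
Outlet amounts (n = n₀ + Σ ν·ξ):
  B: 307.6 − 2(47.22) = 213.2
  E: 0 + 2(47.22) − 1(51.13) = 43.3
  D: 0 + 3(51.13) = 153.4
Total out = 409.9 mol/min; y_D = 153.4 / 409.9 = 0.3743.

0.374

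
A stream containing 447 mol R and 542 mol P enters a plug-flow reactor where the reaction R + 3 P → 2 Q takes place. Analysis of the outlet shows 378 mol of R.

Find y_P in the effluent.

For R: n = n₀ − 1ξ → 378 = 447 − 1ξ, giving ξ = 69 mol.
Outlet amounts (n = n₀ + ν ξ):
  R: 447 − 1(69) = 378
  P: 542 − 3(69) = 335
  Q: 0 + 2(69) = 138
Total out = 851 mol; y_P = 335 / 851 = 0.3937.

0.394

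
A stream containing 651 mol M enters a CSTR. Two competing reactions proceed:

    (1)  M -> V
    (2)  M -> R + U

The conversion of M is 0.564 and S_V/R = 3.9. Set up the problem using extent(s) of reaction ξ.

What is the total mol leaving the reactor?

Conversion of M: M consumed = 0.564 × 651 = 367.2 mol = 1ξ₁ + 1ξ₂.
Selectivity: 1ξ₁ / (1ξ₂) = 3.9 → ξ₁ = 3.9 ξ₂.
Substitute: (1·3.9 + 1) ξ₂ = 367.2 → ξ₂ = 74.93 mol, ξ₁ = 292.2 mol.
Outlet amounts (n = n₀ + Σ ν·ξ):
  M: 651 − 1(292.2) − 1(74.93) = 283.8
  V: 0 + 1(292.2) = 292.2
  R: 0 + 1(74.93) = 74.93
  U: 0 + 1(74.93) = 74.93
Total out = 283.8 + 292.2 + 74.93 + 74.93 = 725.9 mol.

726 mol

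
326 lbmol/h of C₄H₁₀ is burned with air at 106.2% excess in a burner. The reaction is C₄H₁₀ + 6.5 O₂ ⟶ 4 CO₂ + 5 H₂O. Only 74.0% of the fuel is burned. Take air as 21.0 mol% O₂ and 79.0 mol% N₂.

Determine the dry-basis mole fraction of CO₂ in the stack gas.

Stoichiometric O₂ = 6.5 × 326 = 2119 lbmol/h; O₂ fed = 2119 × 2.062 = 4369 lbmol/h.
N₂ fed = 4369 × 79/21 = 16440 lbmol/h.
Fuel reacted = 0.74 × 326 → ξ = 241.2 lbmol/h.
Outlet (n = n₀ + ν ξ):
  C₄H₁₀: 326 − 1(241.2) = 84.76
  O₂: 4369 − 6.5(241.2) = 2801
  N₂: 16440 (inert)
  CO₂: 0 + 4(241.2) = 965
  H₂O: 0 + 5(241.2) = 1206
Dry total = 20290 lbmol/h; y_CO₂ (dry) = 965 / 20290 = 0.04756.

0.0476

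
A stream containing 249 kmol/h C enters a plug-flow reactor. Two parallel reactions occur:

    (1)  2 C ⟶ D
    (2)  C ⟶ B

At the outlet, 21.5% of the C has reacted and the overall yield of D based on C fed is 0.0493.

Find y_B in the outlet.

Yield of D: 1ξ₁ / 249 = 0.0493 → ξ₁ = 12.28 kmol/h.
Conversion of C: 2ξ₁ + 1ξ₂ = 0.215 × 249 = 53.53 → ξ₂ = 28.98 kmol/h.
Outlet amounts (n = n₀ + Σ ν·ξ):
  C: 249 − 2(12.28) − 1(28.98) = 195.5
  D: 0 + 1(12.28) = 12.28
  B: 0 + 1(28.98) = 28.98
Total out = 236.7 kmol/h; y_B = 28.98 / 236.7 = 0.1224.

0.122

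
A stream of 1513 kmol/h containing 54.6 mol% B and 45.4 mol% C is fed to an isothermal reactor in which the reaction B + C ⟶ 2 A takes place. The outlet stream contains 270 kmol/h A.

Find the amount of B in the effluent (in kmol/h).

For A: n = n₀ + 2ξ → 270 = 0 + 2ξ, giving ξ = 135 kmol/h.
Outlet amounts (n = n₀ + ν ξ):
  B: 826.1 − 1(135) = 691.1
  C: 686.9 − 1(135) = 551.9
  A: 0 + 2(135) = 270

691 kmol/h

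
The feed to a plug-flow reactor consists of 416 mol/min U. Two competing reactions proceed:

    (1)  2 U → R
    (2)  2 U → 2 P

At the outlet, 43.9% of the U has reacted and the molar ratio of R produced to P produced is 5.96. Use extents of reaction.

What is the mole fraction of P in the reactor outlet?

Conversion of U: U consumed = 0.439 × 416 = 182.6 mol/min = 2ξ₁ + 2ξ₂.
Selectivity: 1ξ₁ / (2ξ₂) = 5.96 → ξ₁ = 11.92 ξ₂.
Substitute: (2·11.92 + 2) ξ₂ = 182.6 → ξ₂ = 7.067 mol/min, ξ₁ = 84.24 mol/min.
Outlet amounts (n = n₀ + Σ ν·ξ):
  U: 416 − 2(84.24) − 2(7.067) = 233.4
  R: 0 + 1(84.24) = 84.24
  P: 0 + 2(7.067) = 14.13
Total out = 331.8 mol/min; y_P = 14.13 / 331.8 = 0.04261.

0.0426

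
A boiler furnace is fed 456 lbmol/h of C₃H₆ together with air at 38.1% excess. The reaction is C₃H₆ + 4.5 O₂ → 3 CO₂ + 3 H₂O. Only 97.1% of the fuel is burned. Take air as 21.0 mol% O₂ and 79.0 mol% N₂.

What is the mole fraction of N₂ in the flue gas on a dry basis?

Stoichiometric O₂ = 4.5 × 456 = 2052 lbmol/h; O₂ fed = 2052 × 1.381 = 2834 lbmol/h.
N₂ fed = 2834 × 79/21 = 10660 lbmol/h.
Fuel reacted = 0.971 × 456 → ξ = 442.8 lbmol/h.
Outlet (n = n₀ + ν ξ):
  C₃H₆: 456 − 1(442.8) = 13.22
  O₂: 2834 − 4.5(442.8) = 841.3
  N₂: 10660 (inert)
  CO₂: 0 + 3(442.8) = 1328
  H₂O: 0 + 3(442.8) = 1328
Dry total = 12840 lbmol/h; y_N₂ (dry) = 10660 / 12840 = 0.83.

0.83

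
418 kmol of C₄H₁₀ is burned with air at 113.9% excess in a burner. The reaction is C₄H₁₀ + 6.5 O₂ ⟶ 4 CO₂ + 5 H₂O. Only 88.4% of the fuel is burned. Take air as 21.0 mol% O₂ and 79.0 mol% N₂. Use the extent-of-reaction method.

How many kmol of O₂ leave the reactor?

3410 kmol

Stoichiometric O₂ = 6.5 × 418 = 2717 kmol; O₂ fed = 2717 × 2.139 = 5812 kmol.
N₂ fed = 5812 × 79/21 = 21860 kmol.
Fuel reacted = 0.884 × 418 → ξ = 369.5 kmol.
Outlet (n = n₀ + ν ξ):
  C₄H₁₀: 418 − 1(369.5) = 48.49
  O₂: 5812 − 6.5(369.5) = 3410
  N₂: 21860 (inert)
  CO₂: 0 + 4(369.5) = 1478
  H₂O: 0 + 5(369.5) = 1848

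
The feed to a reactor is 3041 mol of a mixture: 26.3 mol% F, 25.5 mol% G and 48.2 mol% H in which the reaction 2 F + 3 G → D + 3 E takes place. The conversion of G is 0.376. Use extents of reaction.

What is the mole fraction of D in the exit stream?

0.033

G reacted = 0.376 × 775.5 = 291.6 mol; ν_G = −3, so ξ = 291.6/3 = 97.19 mol.
Outlet amounts (n = n₀ + ν ξ):
  F: 799.8 − 2(97.19) = 605.4
  G: 775.5 − 3(97.19) = 483.9
  D: 0 + 1(97.19) = 97.19
  E: 0 + 3(97.19) = 291.6
  H: 1466 (inert)
Total out = 2944 mol; y_D = 97.19 / 2944 = 0.03302.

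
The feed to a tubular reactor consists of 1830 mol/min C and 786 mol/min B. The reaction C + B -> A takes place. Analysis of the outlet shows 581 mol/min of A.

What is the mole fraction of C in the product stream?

0.614

For A: n = n₀ + 1ξ → 581 = 0 + 1ξ, giving ξ = 581 mol/min.
Outlet amounts (n = n₀ + ν ξ):
  C: 1830 − 1(581) = 1249
  B: 786 − 1(581) = 205
  A: 0 + 1(581) = 581
Total out = 2035 mol/min; y_C = 1249 / 2035 = 0.6138.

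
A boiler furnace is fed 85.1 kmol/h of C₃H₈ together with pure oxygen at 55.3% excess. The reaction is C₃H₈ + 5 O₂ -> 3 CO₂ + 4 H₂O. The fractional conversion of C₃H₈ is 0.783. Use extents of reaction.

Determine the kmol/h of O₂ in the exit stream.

328 kmol/h

Stoichiometric O₂ = 5 × 85.1 = 425.5 kmol/h; O₂ fed = 425.5 × 1.553 = 660.8 kmol/h.
Fuel reacted = 0.783 × 85.1 → ξ = 66.63 kmol/h.
Outlet (n = n₀ + ν ξ):
  C₃H₈: 85.1 − 1(66.63) = 18.47
  O₂: 660.8 − 5(66.63) = 327.6
  CO₂: 0 + 3(66.63) = 199.9
  H₂O: 0 + 4(66.63) = 266.5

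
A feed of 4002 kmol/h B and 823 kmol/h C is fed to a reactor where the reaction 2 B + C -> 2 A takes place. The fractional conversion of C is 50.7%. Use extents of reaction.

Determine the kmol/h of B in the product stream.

C reacted = 0.507 × 823 = 417.3 kmol/h; ν_C = −1, so ξ = 417.3/1 = 417.3 kmol/h.
Outlet amounts (n = n₀ + ν ξ):
  B: 4002 − 2(417.3) = 3167
  C: 823 − 1(417.3) = 405.7
  A: 0 + 2(417.3) = 834.5

3170 kmol/h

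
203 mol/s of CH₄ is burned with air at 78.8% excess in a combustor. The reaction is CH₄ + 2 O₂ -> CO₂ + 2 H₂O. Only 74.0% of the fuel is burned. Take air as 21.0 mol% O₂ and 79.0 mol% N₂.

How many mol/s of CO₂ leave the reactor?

150 mol/s

Stoichiometric O₂ = 2 × 203 = 406 mol/s; O₂ fed = 406 × 1.788 = 725.9 mol/s.
N₂ fed = 725.9 × 79/21 = 2731 mol/s.
Fuel reacted = 0.74 × 203 → ξ = 150.2 mol/s.
Outlet (n = n₀ + ν ξ):
  CH₄: 203 − 1(150.2) = 52.78
  O₂: 725.9 − 2(150.2) = 425.5
  N₂: 2731 (inert)
  CO₂: 0 + 1(150.2) = 150.2
  H₂O: 0 + 2(150.2) = 300.4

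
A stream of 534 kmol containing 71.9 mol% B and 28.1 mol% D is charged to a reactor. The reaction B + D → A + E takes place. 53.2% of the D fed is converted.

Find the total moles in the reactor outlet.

534 kmol

D reacted = 0.532 × 150.1 = 79.83 kmol; ν_D = −1, so ξ = 79.83/1 = 79.83 kmol.
Outlet amounts (n = n₀ + ν ξ):
  B: 383.9 − 1(79.83) = 304.1
  D: 150.1 − 1(79.83) = 70.23
  A: 0 + 1(79.83) = 79.83
  E: 0 + 1(79.83) = 79.83
Total out = 304.1 + 70.23 + 79.83 + 79.83 = 534 kmol.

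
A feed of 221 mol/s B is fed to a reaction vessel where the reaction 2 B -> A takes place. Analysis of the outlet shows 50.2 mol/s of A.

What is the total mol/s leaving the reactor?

171 mol/s

For A: n = n₀ + 1ξ → 50.2 = 0 + 1ξ, giving ξ = 50.2 mol/s.
Outlet amounts (n = n₀ + ν ξ):
  B: 221 − 2(50.2) = 120.6
  A: 0 + 1(50.2) = 50.2
Total out = 120.6 + 50.2 = 170.8 mol/s.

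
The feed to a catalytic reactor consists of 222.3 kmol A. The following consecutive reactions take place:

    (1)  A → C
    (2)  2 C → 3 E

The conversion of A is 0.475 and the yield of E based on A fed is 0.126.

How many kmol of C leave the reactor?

Conversion of A: A consumed = 1ξ₁ = 0.475 × 222.3 → ξ₁ = 105.6 kmol.
Yield of E: 3ξ₂ / 222.3 = 0.126 → ξ₂ = 9.337 kmol.
Outlet amounts (n = n₀ + Σ ν·ξ):
  A: 222.3 − 1(105.6) = 116.7
  C: 0 + 1(105.6) − 2(9.337) = 86.92
  E: 0 + 3(9.337) = 28.01

86.9 kmol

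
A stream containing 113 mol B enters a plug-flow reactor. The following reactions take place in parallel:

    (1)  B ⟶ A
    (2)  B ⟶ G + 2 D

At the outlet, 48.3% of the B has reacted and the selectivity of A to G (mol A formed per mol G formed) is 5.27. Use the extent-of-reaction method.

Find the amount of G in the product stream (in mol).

Conversion of B: B consumed = 0.483 × 113 = 54.58 mol = 1ξ₁ + 1ξ₂.
Selectivity: 1ξ₁ / (1ξ₂) = 5.27 → ξ₁ = 5.27 ξ₂.
Substitute: (1·5.27 + 1) ξ₂ = 54.58 → ξ₂ = 8.705 mol, ξ₁ = 45.87 mol.
Outlet amounts (n = n₀ + Σ ν·ξ):
  B: 113 − 1(45.87) − 1(8.705) = 58.42
  A: 0 + 1(45.87) = 45.87
  G: 0 + 1(8.705) = 8.705
  D: 0 + 2(8.705) = 17.41

8.7 mol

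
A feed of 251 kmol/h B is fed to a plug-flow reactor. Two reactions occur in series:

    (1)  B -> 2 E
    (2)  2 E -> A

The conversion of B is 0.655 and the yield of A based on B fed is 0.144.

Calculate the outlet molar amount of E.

257 kmol/h

Conversion of B: B consumed = 1ξ₁ = 0.655 × 251 → ξ₁ = 164.4 kmol/h.
Yield of A: 1ξ₂ / 251 = 0.144 → ξ₂ = 36.14 kmol/h.
Outlet amounts (n = n₀ + Σ ν·ξ):
  B: 251 − 1(164.4) = 86.59
  E: 0 + 2(164.4) − 2(36.14) = 256.5
  A: 0 + 1(36.14) = 36.14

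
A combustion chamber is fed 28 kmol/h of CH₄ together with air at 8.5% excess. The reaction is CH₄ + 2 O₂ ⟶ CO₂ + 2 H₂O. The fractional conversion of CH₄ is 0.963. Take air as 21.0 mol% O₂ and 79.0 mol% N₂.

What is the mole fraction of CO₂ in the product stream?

0.085

Stoichiometric O₂ = 2 × 28 = 56 kmol/h; O₂ fed = 56 × 1.085 = 60.76 kmol/h.
N₂ fed = 60.76 × 79/21 = 228.6 kmol/h.
Fuel reacted = 0.963 × 28 → ξ = 26.96 kmol/h.
Outlet (n = n₀ + ν ξ):
  CH₄: 28 − 1(26.96) = 1.036
  O₂: 60.76 − 2(26.96) = 6.832
  N₂: 228.6 (inert)
  CO₂: 0 + 1(26.96) = 26.96
  H₂O: 0 + 2(26.96) = 53.93
Total out = 317.3 kmol/h; y_CO₂ = 26.96 / 317.3 = 0.08497.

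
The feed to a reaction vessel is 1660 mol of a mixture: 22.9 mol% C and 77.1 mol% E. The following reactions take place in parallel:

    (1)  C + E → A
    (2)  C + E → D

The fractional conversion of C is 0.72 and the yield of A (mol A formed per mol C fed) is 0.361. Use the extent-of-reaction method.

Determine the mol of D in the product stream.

136 mol

Yield of A: 1ξ₁ / 380.1 = 0.361 → ξ₁ = 137.2 mol.
Conversion of C: 1ξ₁ + 1ξ₂ = 0.72 × 380.1 = 273.7 → ξ₂ = 136.5 mol.
Outlet amounts (n = n₀ + Σ ν·ξ):
  C: 380.1 − 1(137.2) − 1(136.5) = 106.4
  E: 1280 − 1(137.2) − 1(136.5) = 1006
  A: 0 + 1(137.2) = 137.2
  D: 0 + 1(136.5) = 136.5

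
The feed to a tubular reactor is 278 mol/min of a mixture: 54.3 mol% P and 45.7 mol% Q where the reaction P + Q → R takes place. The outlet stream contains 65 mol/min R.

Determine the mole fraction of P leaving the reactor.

0.404

For R: n = n₀ + 1ξ → 65 = 0 + 1ξ, giving ξ = 65 mol/min.
Outlet amounts (n = n₀ + ν ξ):
  P: 151 − 1(65) = 85.95
  Q: 127 − 1(65) = 62.05
  R: 0 + 1(65) = 65
Total out = 213 mol/min; y_P = 85.95 / 213 = 0.4035.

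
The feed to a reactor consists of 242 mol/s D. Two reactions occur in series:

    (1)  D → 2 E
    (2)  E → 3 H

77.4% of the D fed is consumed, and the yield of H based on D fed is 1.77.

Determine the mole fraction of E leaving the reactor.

0.324

Conversion of D: D consumed = 1ξ₁ = 0.774 × 242 → ξ₁ = 187.3 mol/s.
Yield of H: 3ξ₂ / 242 = 1.77 → ξ₂ = 142.8 mol/s.
Outlet amounts (n = n₀ + Σ ν·ξ):
  D: 242 − 1(187.3) = 54.69
  E: 0 + 2(187.3) − 1(142.8) = 231.8
  H: 0 + 3(142.8) = 428.3
Total out = 714.9 mol/s; y_E = 231.8 / 714.9 = 0.3243.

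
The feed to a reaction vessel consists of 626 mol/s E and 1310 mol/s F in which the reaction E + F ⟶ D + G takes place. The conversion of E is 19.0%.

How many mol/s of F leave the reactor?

E reacted = 0.19 × 626 = 118.9 mol/s; ν_E = −1, so ξ = 118.9/1 = 118.9 mol/s.
Outlet amounts (n = n₀ + ν ξ):
  E: 626 − 1(118.9) = 507.1
  F: 1310 − 1(118.9) = 1191
  D: 0 + 1(118.9) = 118.9
  G: 0 + 1(118.9) = 118.9

1190 mol/s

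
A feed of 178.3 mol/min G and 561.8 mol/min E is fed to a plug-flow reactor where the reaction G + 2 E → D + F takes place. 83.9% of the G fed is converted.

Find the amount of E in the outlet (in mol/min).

263 mol/min

G reacted = 0.839 × 178.3 = 149.6 mol/min; ν_G = −1, so ξ = 149.6/1 = 149.6 mol/min.
Outlet amounts (n = n₀ + ν ξ):
  G: 178.3 − 1(149.6) = 28.71
  E: 561.8 − 2(149.6) = 262.6
  D: 0 + 1(149.6) = 149.6
  F: 0 + 1(149.6) = 149.6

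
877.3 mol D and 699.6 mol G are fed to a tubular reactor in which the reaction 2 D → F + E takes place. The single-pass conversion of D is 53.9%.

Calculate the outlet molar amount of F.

236 mol

D reacted = 0.539 × 877.3 = 472.9 mol; ν_D = −2, so ξ = 472.9/2 = 236.4 mol.
Outlet amounts (n = n₀ + ν ξ):
  D: 877.3 − 2(236.4) = 404.4
  F: 0 + 1(236.4) = 236.4
  E: 0 + 1(236.4) = 236.4
  G: 699.6 (inert)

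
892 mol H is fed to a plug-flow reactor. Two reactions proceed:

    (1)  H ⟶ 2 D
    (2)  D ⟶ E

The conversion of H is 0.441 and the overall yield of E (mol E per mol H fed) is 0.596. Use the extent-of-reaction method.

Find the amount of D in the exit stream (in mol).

Conversion of H: H consumed = 1ξ₁ = 0.441 × 892 → ξ₁ = 393.4 mol.
Yield of E: 1ξ₂ / 892 = 0.596 → ξ₂ = 531.6 mol.
Outlet amounts (n = n₀ + Σ ν·ξ):
  H: 892 − 1(393.4) = 498.6
  D: 0 + 2(393.4) − 1(531.6) = 255.1
  E: 0 + 1(531.6) = 531.6

255 mol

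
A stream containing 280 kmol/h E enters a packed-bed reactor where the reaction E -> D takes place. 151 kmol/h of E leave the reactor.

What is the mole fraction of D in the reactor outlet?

For E: n = n₀ − 1ξ → 151 = 280 − 1ξ, giving ξ = 129 kmol/h.
Outlet amounts (n = n₀ + ν ξ):
  E: 280 − 1(129) = 151
  D: 0 + 1(129) = 129
Total out = 280 kmol/h; y_D = 129 / 280 = 0.4607.

0.461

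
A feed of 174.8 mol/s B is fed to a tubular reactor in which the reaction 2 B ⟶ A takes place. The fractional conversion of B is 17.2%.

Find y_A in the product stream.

0.0941

B reacted = 0.172 × 174.8 = 30.07 mol/s; ν_B = −2, so ξ = 30.07/2 = 15.03 mol/s.
Outlet amounts (n = n₀ + ν ξ):
  B: 174.8 − 2(15.03) = 144.7
  A: 0 + 1(15.03) = 15.03
Total out = 159.8 mol/s; y_A = 15.03 / 159.8 = 0.09409.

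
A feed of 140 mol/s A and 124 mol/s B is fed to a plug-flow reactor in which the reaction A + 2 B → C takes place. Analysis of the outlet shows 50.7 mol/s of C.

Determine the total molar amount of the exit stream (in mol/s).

For C: n = n₀ + 1ξ → 50.7 = 0 + 1ξ, giving ξ = 50.7 mol/s.
Outlet amounts (n = n₀ + ν ξ):
  A: 140 − 1(50.7) = 89.3
  B: 124 − 2(50.7) = 22.6
  C: 0 + 1(50.7) = 50.7
Total out = 89.3 + 22.6 + 50.7 = 162.6 mol/s.

163 mol/s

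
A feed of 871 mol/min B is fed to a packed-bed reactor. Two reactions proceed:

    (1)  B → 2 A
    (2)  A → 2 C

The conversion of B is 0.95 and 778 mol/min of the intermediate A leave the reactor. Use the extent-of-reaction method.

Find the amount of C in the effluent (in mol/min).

1750 mol/min

Conversion of B: B consumed = 1ξ₁ = 0.95 × 871 → ξ₁ = 827.4 mol/min.
A balance: n_A = 0 + 2ξ₁ − 1ξ₂ = 778 → ξ₂ = (2·827.4 − 778)/1 = 876.9 mol/min.
Outlet amounts (n = n₀ + Σ ν·ξ):
  B: 871 − 1(827.4) = 43.55
  A: 0 + 2(827.4) − 1(876.9) = 778
  C: 0 + 2(876.9) = 1754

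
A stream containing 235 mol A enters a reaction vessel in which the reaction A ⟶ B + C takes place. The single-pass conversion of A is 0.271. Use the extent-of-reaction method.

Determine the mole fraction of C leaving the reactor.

0.213

A reacted = 0.271 × 235 = 63.69 mol; ν_A = −1, so ξ = 63.69/1 = 63.69 mol.
Outlet amounts (n = n₀ + ν ξ):
  A: 235 − 1(63.69) = 171.3
  B: 0 + 1(63.69) = 63.69
  C: 0 + 1(63.69) = 63.69
Total out = 298.7 mol; y_C = 63.69 / 298.7 = 0.2132.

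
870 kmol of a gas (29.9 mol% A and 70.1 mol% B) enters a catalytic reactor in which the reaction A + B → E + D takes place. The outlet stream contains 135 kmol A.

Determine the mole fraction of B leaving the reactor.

0.557

For A: n = n₀ − 1ξ → 135 = 260.1 − 1ξ, giving ξ = 125.1 kmol.
Outlet amounts (n = n₀ + ν ξ):
  A: 260.1 − 1(125.1) = 135
  B: 609.9 − 1(125.1) = 484.7
  E: 0 + 1(125.1) = 125.1
  D: 0 + 1(125.1) = 125.1
Total out = 870 kmol; y_B = 484.7 / 870 = 0.5572.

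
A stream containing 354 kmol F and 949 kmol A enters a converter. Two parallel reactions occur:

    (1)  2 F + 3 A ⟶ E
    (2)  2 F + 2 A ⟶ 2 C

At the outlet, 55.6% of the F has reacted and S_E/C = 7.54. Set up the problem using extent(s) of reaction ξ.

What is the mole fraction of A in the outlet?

Conversion of F: F consumed = 0.556 × 354 = 196.8 kmol = 2ξ₁ + 2ξ₂.
Selectivity: 1ξ₁ / (2ξ₂) = 7.54 → ξ₁ = 15.08 ξ₂.
Substitute: (2·15.08 + 2) ξ₂ = 196.8 → ξ₂ = 6.12 kmol, ξ₁ = 92.29 kmol.
Outlet amounts (n = n₀ + Σ ν·ξ):
  F: 354 − 2(92.29) − 2(6.12) = 157.2
  A: 949 − 3(92.29) − 2(6.12) = 659.9
  E: 0 + 1(92.29) = 92.29
  C: 0 + 2(6.12) = 12.24
Total out = 921.6 kmol; y_A = 659.9 / 921.6 = 0.716.

0.716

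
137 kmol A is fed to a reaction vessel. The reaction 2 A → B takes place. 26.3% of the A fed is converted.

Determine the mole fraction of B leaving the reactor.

A reacted = 0.263 × 137 = 36.03 kmol; ν_A = −2, so ξ = 36.03/2 = 18.02 kmol.
Outlet amounts (n = n₀ + ν ξ):
  A: 137 − 2(18.02) = 101
  B: 0 + 1(18.02) = 18.02
Total out = 119 kmol; y_B = 18.02 / 119 = 0.1514.

0.151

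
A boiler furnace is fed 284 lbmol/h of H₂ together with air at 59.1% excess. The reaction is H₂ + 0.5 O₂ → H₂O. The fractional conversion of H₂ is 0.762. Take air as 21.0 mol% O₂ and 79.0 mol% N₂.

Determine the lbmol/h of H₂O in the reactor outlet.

216 lbmol/h

Stoichiometric O₂ = 0.5 × 284 = 142 lbmol/h; O₂ fed = 142 × 1.591 = 225.9 lbmol/h.
N₂ fed = 225.9 × 79/21 = 849.9 lbmol/h.
Fuel reacted = 0.762 × 284 → ξ = 216.4 lbmol/h.
Outlet (n = n₀ + ν ξ):
  H₂: 284 − 1(216.4) = 67.59
  O₂: 225.9 − 0.5(216.4) = 117.7
  N₂: 849.9 (inert)
  H₂O: 0 + 1(216.4) = 216.4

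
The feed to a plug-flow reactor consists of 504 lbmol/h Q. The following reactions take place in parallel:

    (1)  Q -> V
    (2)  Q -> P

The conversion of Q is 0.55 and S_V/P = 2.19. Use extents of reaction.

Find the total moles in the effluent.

Conversion of Q: Q consumed = 0.55 × 504 = 277.2 lbmol/h = 1ξ₁ + 1ξ₂.
Selectivity: 1ξ₁ / (1ξ₂) = 2.19 → ξ₁ = 2.19 ξ₂.
Substitute: (1·2.19 + 1) ξ₂ = 277.2 → ξ₂ = 86.9 lbmol/h, ξ₁ = 190.3 lbmol/h.
Outlet amounts (n = n₀ + Σ ν·ξ):
  Q: 504 − 1(190.3) − 1(86.9) = 226.8
  V: 0 + 1(190.3) = 190.3
  P: 0 + 1(86.9) = 86.9
Total out = 226.8 + 190.3 + 86.9 = 504 lbmol/h.

504 lbmol/h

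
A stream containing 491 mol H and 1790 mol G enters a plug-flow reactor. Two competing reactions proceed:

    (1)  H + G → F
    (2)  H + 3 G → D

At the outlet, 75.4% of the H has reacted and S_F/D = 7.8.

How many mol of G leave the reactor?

1340 mol

Conversion of H: H consumed = 0.754 × 491 = 370.2 mol = 1ξ₁ + 1ξ₂.
Selectivity: 1ξ₁ / (1ξ₂) = 7.8 → ξ₁ = 7.8 ξ₂.
Substitute: (1·7.8 + 1) ξ₂ = 370.2 → ξ₂ = 42.07 mol, ξ₁ = 328.1 mol.
Outlet amounts (n = n₀ + Σ ν·ξ):
  H: 491 − 1(328.1) − 1(42.07) = 120.8
  G: 1790 − 1(328.1) − 3(42.07) = 1336
  F: 0 + 1(328.1) = 328.1
  D: 0 + 1(42.07) = 42.07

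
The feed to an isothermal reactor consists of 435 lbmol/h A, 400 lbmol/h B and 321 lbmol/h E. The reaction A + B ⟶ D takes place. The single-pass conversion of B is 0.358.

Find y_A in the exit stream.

B reacted = 0.358 × 400 = 143.2 lbmol/h; ν_B = −1, so ξ = 143.2/1 = 143.2 lbmol/h.
Outlet amounts (n = n₀ + ν ξ):
  A: 435 − 1(143.2) = 291.8
  B: 400 − 1(143.2) = 256.8
  D: 0 + 1(143.2) = 143.2
  E: 321 (inert)
Total out = 1013 lbmol/h; y_A = 291.8 / 1013 = 0.2881.

0.288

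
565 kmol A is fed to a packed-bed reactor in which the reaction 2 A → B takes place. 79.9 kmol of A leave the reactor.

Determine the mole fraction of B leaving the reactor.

For A: n = n₀ − 2ξ → 79.9 = 565 − 2ξ, giving ξ = 242.6 kmol.
Outlet amounts (n = n₀ + ν ξ):
  A: 565 − 2(242.6) = 79.9
  B: 0 + 1(242.6) = 242.6
Total out = 322.4 kmol; y_B = 242.6 / 322.4 = 0.7522.

0.752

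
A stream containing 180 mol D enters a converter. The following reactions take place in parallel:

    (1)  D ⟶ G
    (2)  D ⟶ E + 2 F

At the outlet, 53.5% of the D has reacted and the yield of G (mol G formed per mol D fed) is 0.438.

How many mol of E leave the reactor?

Yield of G: 1ξ₁ / 180 = 0.438 → ξ₁ = 78.84 mol.
Conversion of D: 1ξ₁ + 1ξ₂ = 0.535 × 180 = 96.3 → ξ₂ = 17.46 mol.
Outlet amounts (n = n₀ + Σ ν·ξ):
  D: 180 − 1(78.84) − 1(17.46) = 83.7
  G: 0 + 1(78.84) = 78.84
  E: 0 + 1(17.46) = 17.46
  F: 0 + 2(17.46) = 34.92

17.5 mol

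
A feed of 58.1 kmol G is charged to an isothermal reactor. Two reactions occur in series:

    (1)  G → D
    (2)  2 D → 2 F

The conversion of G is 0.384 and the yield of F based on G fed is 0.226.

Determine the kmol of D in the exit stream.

Conversion of G: G consumed = 1ξ₁ = 0.384 × 58.1 → ξ₁ = 22.31 kmol.
Yield of F: 2ξ₂ / 58.1 = 0.226 → ξ₂ = 6.565 kmol.
Outlet amounts (n = n₀ + Σ ν·ξ):
  G: 58.1 − 1(22.31) = 35.79
  D: 0 + 1(22.31) − 2(6.565) = 9.18
  F: 0 + 2(6.565) = 13.13

9.18 kmol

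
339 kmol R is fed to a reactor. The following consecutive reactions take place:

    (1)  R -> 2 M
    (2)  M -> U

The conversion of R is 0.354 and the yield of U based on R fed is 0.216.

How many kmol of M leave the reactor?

Conversion of R: R consumed = 1ξ₁ = 0.354 × 339 → ξ₁ = 120 kmol.
Yield of U: 1ξ₂ / 339 = 0.216 → ξ₂ = 73.22 kmol.
Outlet amounts (n = n₀ + Σ ν·ξ):
  R: 339 − 1(120) = 219
  M: 0 + 2(120) − 1(73.22) = 166.8
  U: 0 + 1(73.22) = 73.22

167 kmol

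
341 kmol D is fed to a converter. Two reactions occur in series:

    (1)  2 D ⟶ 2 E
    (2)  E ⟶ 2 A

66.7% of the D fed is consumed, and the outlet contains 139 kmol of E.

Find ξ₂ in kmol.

Conversion of D: D consumed = 2ξ₁ = 0.667 × 341 → ξ₁ = 113.7 kmol.
E balance: n_E = 0 + 2ξ₁ − 1ξ₂ = 139 → ξ₂ = (2·113.7 − 139)/1 = 88.45 kmol.
Outlet amounts (n = n₀ + Σ ν·ξ):
  D: 341 − 2(113.7) = 113.6
  E: 0 + 2(113.7) − 1(88.45) = 139
  A: 0 + 2(88.45) = 176.9

ξ₂ = 88.4 kmol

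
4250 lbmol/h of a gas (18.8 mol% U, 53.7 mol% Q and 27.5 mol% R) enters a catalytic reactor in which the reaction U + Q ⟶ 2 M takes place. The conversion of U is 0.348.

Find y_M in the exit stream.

0.131

U reacted = 0.348 × 799 = 278.1 lbmol/h; ν_U = −1, so ξ = 278.1/1 = 278.1 lbmol/h.
Outlet amounts (n = n₀ + ν ξ):
  U: 799 − 1(278.1) = 520.9
  Q: 2282 − 1(278.1) = 2004
  M: 0 + 2(278.1) = 556.1
  R: 1169 (inert)
Total out = 4250 lbmol/h; y_M = 556.1 / 4250 = 0.1308.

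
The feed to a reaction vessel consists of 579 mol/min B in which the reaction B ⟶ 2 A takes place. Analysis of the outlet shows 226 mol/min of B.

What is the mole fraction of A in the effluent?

0.758

For B: n = n₀ − 1ξ → 226 = 579 − 1ξ, giving ξ = 353 mol/min.
Outlet amounts (n = n₀ + ν ξ):
  B: 579 − 1(353) = 226
  A: 0 + 2(353) = 706
Total out = 932 mol/min; y_A = 706 / 932 = 0.7575.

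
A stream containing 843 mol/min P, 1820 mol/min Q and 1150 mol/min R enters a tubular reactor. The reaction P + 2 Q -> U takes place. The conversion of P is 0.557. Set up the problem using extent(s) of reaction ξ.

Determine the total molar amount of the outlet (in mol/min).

P reacted = 0.557 × 843 = 469.6 mol/min; ν_P = −1, so ξ = 469.6/1 = 469.6 mol/min.
Outlet amounts (n = n₀ + ν ξ):
  P: 843 − 1(469.6) = 373.4
  Q: 1820 − 2(469.6) = 880.9
  U: 0 + 1(469.6) = 469.6
  R: 1150 (inert)
Total out = 373.4 + 880.9 + 469.6 + 1150 = 2874 mol/min.

2870 mol/min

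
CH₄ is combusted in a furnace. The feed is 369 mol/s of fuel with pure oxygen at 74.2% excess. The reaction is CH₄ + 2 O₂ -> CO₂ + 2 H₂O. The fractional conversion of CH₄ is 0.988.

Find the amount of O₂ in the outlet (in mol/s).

556 mol/s

Stoichiometric O₂ = 2 × 369 = 738 mol/s; O₂ fed = 738 × 1.742 = 1286 mol/s.
Fuel reacted = 0.988 × 369 → ξ = 364.6 mol/s.
Outlet (n = n₀ + ν ξ):
  CH₄: 369 − 1(364.6) = 4.428
  O₂: 1286 − 2(364.6) = 556.5
  CO₂: 0 + 1(364.6) = 364.6
  H₂O: 0 + 2(364.6) = 729.1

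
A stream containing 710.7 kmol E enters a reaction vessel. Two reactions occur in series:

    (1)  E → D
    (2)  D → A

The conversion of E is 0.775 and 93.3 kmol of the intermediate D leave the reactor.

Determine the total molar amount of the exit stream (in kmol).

711 kmol

Conversion of E: E consumed = 1ξ₁ = 0.775 × 710.7 → ξ₁ = 550.8 kmol.
D balance: n_D = 0 + 1ξ₁ − 1ξ₂ = 93.3 → ξ₂ = (1·550.8 − 93.3)/1 = 457.5 kmol.
Outlet amounts (n = n₀ + Σ ν·ξ):
  E: 710.7 − 1(550.8) = 159.9
  D: 0 + 1(550.8) − 1(457.5) = 93.3
  A: 0 + 1(457.5) = 457.5
Total out = 159.9 + 93.3 + 457.5 = 710.7 kmol.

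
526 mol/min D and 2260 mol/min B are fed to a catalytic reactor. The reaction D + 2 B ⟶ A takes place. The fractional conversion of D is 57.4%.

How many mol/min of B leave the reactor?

D reacted = 0.574 × 526 = 301.9 mol/min; ν_D = −1, so ξ = 301.9/1 = 301.9 mol/min.
Outlet amounts (n = n₀ + ν ξ):
  D: 526 − 1(301.9) = 224.1
  B: 2260 − 2(301.9) = 1656
  A: 0 + 1(301.9) = 301.9

1660 mol/min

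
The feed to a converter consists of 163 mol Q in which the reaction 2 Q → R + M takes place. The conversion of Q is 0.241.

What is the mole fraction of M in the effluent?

Q reacted = 0.241 × 163 = 39.28 mol; ν_Q = −2, so ξ = 39.28/2 = 19.64 mol.
Outlet amounts (n = n₀ + ν ξ):
  Q: 163 − 2(19.64) = 123.7
  R: 0 + 1(19.64) = 19.64
  M: 0 + 1(19.64) = 19.64
Total out = 163 mol; y_M = 19.64 / 163 = 0.1205.

0.121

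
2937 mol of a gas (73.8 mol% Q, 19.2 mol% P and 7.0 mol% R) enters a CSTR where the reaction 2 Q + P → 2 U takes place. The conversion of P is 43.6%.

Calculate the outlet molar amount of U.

492 mol

P reacted = 0.436 × 563.9 = 245.9 mol; ν_P = −1, so ξ = 245.9/1 = 245.9 mol.
Outlet amounts (n = n₀ + ν ξ):
  Q: 2168 − 2(245.9) = 1676
  P: 563.9 − 1(245.9) = 318
  U: 0 + 2(245.9) = 491.7
  R: 205.6 (inert)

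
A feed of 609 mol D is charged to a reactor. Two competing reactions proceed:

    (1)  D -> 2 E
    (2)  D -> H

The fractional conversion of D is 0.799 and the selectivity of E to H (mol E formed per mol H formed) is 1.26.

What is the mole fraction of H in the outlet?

0.375

Conversion of D: D consumed = 0.799 × 609 = 486.6 mol = 1ξ₁ + 1ξ₂.
Selectivity: 2ξ₁ / (1ξ₂) = 1.26 → ξ₁ = 0.63 ξ₂.
Substitute: (1·0.63 + 1) ξ₂ = 486.6 → ξ₂ = 298.5 mol, ξ₁ = 188.1 mol.
Outlet amounts (n = n₀ + Σ ν·ξ):
  D: 609 − 1(188.1) − 1(298.5) = 122.4
  E: 0 + 2(188.1) = 376.1
  H: 0 + 1(298.5) = 298.5
Total out = 797.1 mol; y_H = 298.5 / 797.1 = 0.3745.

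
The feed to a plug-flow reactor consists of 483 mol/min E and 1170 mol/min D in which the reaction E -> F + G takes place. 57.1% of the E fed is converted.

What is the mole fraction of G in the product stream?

E reacted = 0.571 × 483 = 275.8 mol/min; ν_E = −1, so ξ = 275.8/1 = 275.8 mol/min.
Outlet amounts (n = n₀ + ν ξ):
  E: 483 − 1(275.8) = 207.2
  F: 0 + 1(275.8) = 275.8
  G: 0 + 1(275.8) = 275.8
  D: 1170 (inert)
Total out = 1929 mol/min; y_G = 275.8 / 1929 = 0.143.

0.143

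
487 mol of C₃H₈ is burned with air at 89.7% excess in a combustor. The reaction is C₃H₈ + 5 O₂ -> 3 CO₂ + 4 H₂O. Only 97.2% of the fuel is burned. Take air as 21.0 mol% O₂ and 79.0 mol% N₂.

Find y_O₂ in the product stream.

0.0981

Stoichiometric O₂ = 5 × 487 = 2435 mol; O₂ fed = 2435 × 1.897 = 4619 mol.
N₂ fed = 4619 × 79/21 = 17380 mol.
Fuel reacted = 0.972 × 487 → ξ = 473.4 mol.
Outlet (n = n₀ + ν ξ):
  C₃H₈: 487 − 1(473.4) = 13.64
  O₂: 4619 − 5(473.4) = 2252
  N₂: 17380 (inert)
  CO₂: 0 + 3(473.4) = 1420
  H₂O: 0 + 4(473.4) = 1893
Total out = 22960 mol; y_O₂ = 2252 / 22960 = 0.09811.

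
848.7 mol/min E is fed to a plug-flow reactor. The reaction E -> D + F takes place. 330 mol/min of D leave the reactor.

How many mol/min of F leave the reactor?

330 mol/min

For D: n = n₀ + 1ξ → 330 = 0 + 1ξ, giving ξ = 330 mol/min.
Outlet amounts (n = n₀ + ν ξ):
  E: 848.7 − 1(330) = 518.7
  D: 0 + 1(330) = 330
  F: 0 + 1(330) = 330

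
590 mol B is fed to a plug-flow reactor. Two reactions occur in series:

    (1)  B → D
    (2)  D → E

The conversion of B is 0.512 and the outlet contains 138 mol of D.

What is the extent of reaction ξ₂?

ξ₂ = 164 mol

Conversion of B: B consumed = 1ξ₁ = 0.512 × 590 → ξ₁ = 302.1 mol.
D balance: n_D = 0 + 1ξ₁ − 1ξ₂ = 138 → ξ₂ = (1·302.1 − 138)/1 = 164.1 mol.
Outlet amounts (n = n₀ + Σ ν·ξ):
  B: 590 − 1(302.1) = 287.9
  D: 0 + 1(302.1) − 1(164.1) = 138
  E: 0 + 1(164.1) = 164.1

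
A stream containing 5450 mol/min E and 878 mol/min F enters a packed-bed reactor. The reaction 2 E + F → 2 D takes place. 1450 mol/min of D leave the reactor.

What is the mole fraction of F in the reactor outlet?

0.0273

For D: n = n₀ + 2ξ → 1450 = 0 + 2ξ, giving ξ = 725 mol/min.
Outlet amounts (n = n₀ + ν ξ):
  E: 5450 − 2(725) = 4000
  F: 878 − 1(725) = 153
  D: 0 + 2(725) = 1450
Total out = 5603 mol/min; y_F = 153 / 5603 = 0.02731.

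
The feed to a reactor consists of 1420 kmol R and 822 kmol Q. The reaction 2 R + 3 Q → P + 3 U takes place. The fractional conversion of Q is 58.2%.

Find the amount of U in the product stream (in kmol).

478 kmol

Q reacted = 0.582 × 822 = 478.4 kmol; ν_Q = −3, so ξ = 478.4/3 = 159.5 kmol.
Outlet amounts (n = n₀ + ν ξ):
  R: 1420 − 2(159.5) = 1101
  Q: 822 − 3(159.5) = 343.6
  P: 0 + 1(159.5) = 159.5
  U: 0 + 3(159.5) = 478.4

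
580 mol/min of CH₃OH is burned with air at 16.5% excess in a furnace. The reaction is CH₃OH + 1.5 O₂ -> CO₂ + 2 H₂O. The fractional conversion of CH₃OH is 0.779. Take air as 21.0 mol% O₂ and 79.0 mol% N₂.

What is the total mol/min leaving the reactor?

Stoichiometric O₂ = 1.5 × 580 = 870 mol/min; O₂ fed = 870 × 1.165 = 1014 mol/min.
N₂ fed = 1014 × 79/21 = 3813 mol/min.
Fuel reacted = 0.779 × 580 → ξ = 451.8 mol/min.
Outlet (n = n₀ + ν ξ):
  CH₃OH: 580 − 1(451.8) = 128.2
  O₂: 1014 − 1.5(451.8) = 335.8
  N₂: 3813 (inert)
  CO₂: 0 + 1(451.8) = 451.8
  H₂O: 0 + 2(451.8) = 903.6
Total out = 128.2 + 335.8 + 3813 + 451.8 + 903.6 = 5632 mol/min.

5630 mol/min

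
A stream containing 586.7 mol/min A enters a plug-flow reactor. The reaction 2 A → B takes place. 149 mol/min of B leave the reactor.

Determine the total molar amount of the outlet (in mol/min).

For B: n = n₀ + 1ξ → 149 = 0 + 1ξ, giving ξ = 149 mol/min.
Outlet amounts (n = n₀ + ν ξ):
  A: 586.7 − 2(149) = 288.7
  B: 0 + 1(149) = 149
Total out = 288.7 + 149 = 437.7 mol/min.

438 mol/min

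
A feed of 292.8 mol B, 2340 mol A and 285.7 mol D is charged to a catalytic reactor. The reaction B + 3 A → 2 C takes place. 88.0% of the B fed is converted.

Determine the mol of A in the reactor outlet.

1570 mol

B reacted = 0.88 × 292.8 = 257.7 mol; ν_B = −1, so ξ = 257.7/1 = 257.7 mol.
Outlet amounts (n = n₀ + ν ξ):
  B: 292.8 − 1(257.7) = 35.14
  A: 2340 − 3(257.7) = 1567
  C: 0 + 2(257.7) = 515.3
  D: 285.7 (inert)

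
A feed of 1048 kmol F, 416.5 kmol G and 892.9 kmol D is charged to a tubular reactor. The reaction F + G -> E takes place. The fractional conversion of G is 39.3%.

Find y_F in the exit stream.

G reacted = 0.393 × 416.5 = 163.7 kmol; ν_G = −1, so ξ = 163.7/1 = 163.7 kmol.
Outlet amounts (n = n₀ + ν ξ):
  F: 1048 − 1(163.7) = 884.3
  G: 416.5 − 1(163.7) = 252.8
  E: 0 + 1(163.7) = 163.7
  D: 892.9 (inert)
Total out = 2194 kmol; y_F = 884.3 / 2194 = 0.4031.

0.403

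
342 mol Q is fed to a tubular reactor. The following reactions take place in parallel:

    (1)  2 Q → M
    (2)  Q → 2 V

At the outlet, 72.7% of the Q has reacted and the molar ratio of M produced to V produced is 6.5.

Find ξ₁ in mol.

Conversion of Q: Q consumed = 0.727 × 342 = 248.6 mol = 2ξ₁ + 1ξ₂.
Selectivity: 1ξ₁ / (2ξ₂) = 6.5 → ξ₁ = 13 ξ₂.
Substitute: (2·13 + 1) ξ₂ = 248.6 → ξ₂ = 9.209 mol, ξ₁ = 119.7 mol.
Outlet amounts (n = n₀ + Σ ν·ξ):
  Q: 342 − 2(119.7) − 1(9.209) = 93.37
  M: 0 + 1(119.7) = 119.7
  V: 0 + 2(9.209) = 18.42

ξ₁ = 120 mol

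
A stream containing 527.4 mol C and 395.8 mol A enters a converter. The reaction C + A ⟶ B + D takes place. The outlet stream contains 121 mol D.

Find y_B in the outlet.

For D: n = n₀ + 1ξ → 121 = 0 + 1ξ, giving ξ = 121 mol.
Outlet amounts (n = n₀ + ν ξ):
  C: 527.4 − 1(121) = 406.4
  A: 395.8 − 1(121) = 274.8
  B: 0 + 1(121) = 121
  D: 0 + 1(121) = 121
Total out = 923.2 mol; y_B = 121 / 923.2 = 0.1311.

0.131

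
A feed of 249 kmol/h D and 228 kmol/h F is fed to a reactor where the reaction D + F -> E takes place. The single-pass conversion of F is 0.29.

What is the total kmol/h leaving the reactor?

F reacted = 0.29 × 228 = 66.12 kmol/h; ν_F = −1, so ξ = 66.12/1 = 66.12 kmol/h.
Outlet amounts (n = n₀ + ν ξ):
  D: 249 − 1(66.12) = 182.9
  F: 228 − 1(66.12) = 161.9
  E: 0 + 1(66.12) = 66.12
Total out = 182.9 + 161.9 + 66.12 = 410.9 kmol/h.

411 kmol/h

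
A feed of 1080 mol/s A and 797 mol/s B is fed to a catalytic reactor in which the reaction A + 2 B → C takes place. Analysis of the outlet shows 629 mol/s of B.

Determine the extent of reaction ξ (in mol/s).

For B: n = n₀ − 2ξ → 629 = 797 − 2ξ, giving ξ = 84 mol/s.
Outlet amounts (n = n₀ + ν ξ):
  A: 1080 − 1(84) = 996
  B: 797 − 2(84) = 629
  C: 0 + 1(84) = 84

ξ = 84 mol/s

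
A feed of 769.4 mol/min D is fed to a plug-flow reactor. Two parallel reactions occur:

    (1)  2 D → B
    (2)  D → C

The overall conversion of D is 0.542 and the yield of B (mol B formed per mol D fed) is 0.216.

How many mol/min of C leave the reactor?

Yield of B: 1ξ₁ / 769.4 = 0.216 → ξ₁ = 166.2 mol/min.
Conversion of D: 2ξ₁ + 1ξ₂ = 0.542 × 769.4 = 417 → ξ₂ = 84.63 mol/min.
Outlet amounts (n = n₀ + Σ ν·ξ):
  D: 769.4 − 2(166.2) − 1(84.63) = 352.4
  B: 0 + 1(166.2) = 166.2
  C: 0 + 1(84.63) = 84.63

84.6 mol/min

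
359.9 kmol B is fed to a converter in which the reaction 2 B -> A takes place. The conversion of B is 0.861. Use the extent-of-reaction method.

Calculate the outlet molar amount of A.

155 kmol

B reacted = 0.861 × 359.9 = 309.9 kmol; ν_B = −2, so ξ = 309.9/2 = 154.9 kmol.
Outlet amounts (n = n₀ + ν ξ):
  B: 359.9 − 2(154.9) = 50.03
  A: 0 + 1(154.9) = 154.9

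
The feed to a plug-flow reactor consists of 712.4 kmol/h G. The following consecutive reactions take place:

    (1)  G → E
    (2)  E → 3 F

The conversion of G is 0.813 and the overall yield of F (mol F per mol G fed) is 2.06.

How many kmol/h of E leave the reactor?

90 kmol/h

Conversion of G: G consumed = 1ξ₁ = 0.813 × 712.4 → ξ₁ = 579.2 kmol/h.
Yield of F: 3ξ₂ / 712.4 = 2.06 → ξ₂ = 489.2 kmol/h.
Outlet amounts (n = n₀ + Σ ν·ξ):
  G: 712.4 − 1(579.2) = 133.2
  E: 0 + 1(579.2) − 1(489.2) = 90
  F: 0 + 3(489.2) = 1468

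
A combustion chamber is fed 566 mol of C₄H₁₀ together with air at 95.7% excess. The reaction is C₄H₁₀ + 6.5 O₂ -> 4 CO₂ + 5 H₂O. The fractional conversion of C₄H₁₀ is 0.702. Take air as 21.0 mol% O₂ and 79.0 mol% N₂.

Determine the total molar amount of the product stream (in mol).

Stoichiometric O₂ = 6.5 × 566 = 3679 mol; O₂ fed = 3679 × 1.957 = 7200 mol.
N₂ fed = 7200 × 79/21 = 27080 mol.
Fuel reacted = 0.702 × 566 → ξ = 397.3 mol.
Outlet (n = n₀ + ν ξ):
  C₄H₁₀: 566 − 1(397.3) = 168.7
  O₂: 7200 − 6.5(397.3) = 4617
  N₂: 27080 (inert)
  CO₂: 0 + 4(397.3) = 1589
  H₂O: 0 + 5(397.3) = 1987
Total out = 168.7 + 4617 + 27080 + 1589 + 1987 = 35450 mol.

35400 mol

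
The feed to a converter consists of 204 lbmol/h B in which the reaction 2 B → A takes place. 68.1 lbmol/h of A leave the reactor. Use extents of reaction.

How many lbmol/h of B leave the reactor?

67.8 lbmol/h

For A: n = n₀ + 1ξ → 68.1 = 0 + 1ξ, giving ξ = 68.1 lbmol/h.
Outlet amounts (n = n₀ + ν ξ):
  B: 204 − 2(68.1) = 67.8
  A: 0 + 1(68.1) = 68.1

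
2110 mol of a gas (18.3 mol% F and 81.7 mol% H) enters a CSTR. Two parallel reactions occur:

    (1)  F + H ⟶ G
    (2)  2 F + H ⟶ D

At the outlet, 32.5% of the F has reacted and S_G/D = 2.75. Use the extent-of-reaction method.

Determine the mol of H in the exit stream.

Conversion of F: F consumed = 0.325 × 386.1 = 125.5 mol = 1ξ₁ + 2ξ₂.
Selectivity: 1ξ₁ / (1ξ₂) = 2.75 → ξ₁ = 2.75 ξ₂.
Substitute: (1·2.75 + 2) ξ₂ = 125.5 → ξ₂ = 26.42 mol, ξ₁ = 72.65 mol.
Outlet amounts (n = n₀ + Σ ν·ξ):
  F: 386.1 − 1(72.65) − 2(26.42) = 260.6
  H: 1724 − 1(72.65) − 1(26.42) = 1625
  G: 0 + 1(72.65) = 72.65
  D: 0 + 1(26.42) = 26.42

1620 mol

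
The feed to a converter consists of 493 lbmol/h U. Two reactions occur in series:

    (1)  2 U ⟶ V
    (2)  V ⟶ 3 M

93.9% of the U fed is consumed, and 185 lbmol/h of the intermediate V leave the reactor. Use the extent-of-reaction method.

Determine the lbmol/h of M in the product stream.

139 lbmol/h

Conversion of U: U consumed = 2ξ₁ = 0.939 × 493 → ξ₁ = 231.5 lbmol/h.
V balance: n_V = 0 + 1ξ₁ − 1ξ₂ = 185 → ξ₂ = (1·231.5 − 185)/1 = 46.46 lbmol/h.
Outlet amounts (n = n₀ + Σ ν·ξ):
  U: 493 − 2(231.5) = 30.07
  V: 0 + 1(231.5) − 1(46.46) = 185
  M: 0 + 3(46.46) = 139.4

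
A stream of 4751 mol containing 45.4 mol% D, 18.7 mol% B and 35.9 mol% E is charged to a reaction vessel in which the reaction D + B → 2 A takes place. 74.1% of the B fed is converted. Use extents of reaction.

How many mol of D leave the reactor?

1500 mol

B reacted = 0.741 × 888.4 = 658.3 mol; ν_B = −1, so ξ = 658.3/1 = 658.3 mol.
Outlet amounts (n = n₀ + ν ξ):
  D: 2157 − 1(658.3) = 1499
  B: 888.4 − 1(658.3) = 230.1
  A: 0 + 2(658.3) = 1317
  E: 1706 (inert)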